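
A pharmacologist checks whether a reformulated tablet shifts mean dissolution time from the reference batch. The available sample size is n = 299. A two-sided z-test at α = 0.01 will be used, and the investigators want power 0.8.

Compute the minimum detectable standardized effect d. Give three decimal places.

d ≈ 0.198

Need Φ(δ − 2.576) = 0.8, so δ = 2.576 + 0.842 = 3.417.
(The second rejection-region term Φ(−δ − z_{α/2}) is negligible and dropped.)
δ = d·√n ⇒ d = δ/√n = 3.417/√299 = 0.1976.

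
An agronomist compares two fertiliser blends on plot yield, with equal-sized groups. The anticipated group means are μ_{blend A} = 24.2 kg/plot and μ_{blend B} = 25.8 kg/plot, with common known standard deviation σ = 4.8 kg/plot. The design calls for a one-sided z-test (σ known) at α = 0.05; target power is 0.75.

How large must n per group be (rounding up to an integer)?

n = 97 per group

Standardized effect: d = |μ_{blend A} − μ_{blend B}| / σ = |24.2 − 25.8| / 4.8 = 0.3333
For power 0.75 need Φ(δ − z_{0.05}) = 0.75, so δ = z_{0.05} + z_{0.25} = 1.645 + 0.674 = 2.319.
δ = d·√(n/2) ⇒ n = 2(δ/d)² = 2 × (2.319 / 0.3333)² = 96.83.
Rounding up, n = 97 per group.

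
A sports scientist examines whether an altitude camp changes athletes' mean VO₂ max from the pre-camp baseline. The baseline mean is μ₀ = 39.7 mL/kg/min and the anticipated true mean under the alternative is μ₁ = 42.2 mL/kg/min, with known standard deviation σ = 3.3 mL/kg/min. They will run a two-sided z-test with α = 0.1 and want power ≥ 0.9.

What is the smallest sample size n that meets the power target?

Standardized effect: d = |μ₁ − μ₀| / σ = |42.2 − 39.7| / 3.3 = 0.7576
Set Φ(δ − 1.645) = 0.9; then δ − 1.645 = Φ⁻¹(0.9) = 1.282, giving δ = 2.926.
(The Φ(−δ − z_{α/2}) term is vanishingly small for δ > 0 and is dropped in the standard sample-size formula.)
δ = d·√n ⇒ n = (δ/d)² = (2.926 / 0.7576)² = 14.92.
Rounding up, n = 15.

n = 15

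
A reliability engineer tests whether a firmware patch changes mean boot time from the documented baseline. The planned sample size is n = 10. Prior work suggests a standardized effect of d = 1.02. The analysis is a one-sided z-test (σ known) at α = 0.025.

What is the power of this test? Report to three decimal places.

Noncentrality parameter: δ = d·√n = 1.02 × √10 = 3.2255
Critical value for a one-sided test at α = 0.025: z_α = 1.960.
Power = Φ(δ − 1.960) = Φ(1.266) = 0.8972.

Power ≈ 0.897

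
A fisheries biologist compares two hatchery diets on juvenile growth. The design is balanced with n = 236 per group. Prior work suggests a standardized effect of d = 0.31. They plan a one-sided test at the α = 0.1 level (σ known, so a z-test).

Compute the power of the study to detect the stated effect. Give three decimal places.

Power ≈ 0.982

Noncentrality parameter: δ = d·√(n/2) = 0.31 × √(236/2) = 3.3675
One-sided α = 0.1 → critical value z_{0.1} = 1.282.
Power = P(Z > 1.282 − δ) = Φ(2.086) = 0.9815.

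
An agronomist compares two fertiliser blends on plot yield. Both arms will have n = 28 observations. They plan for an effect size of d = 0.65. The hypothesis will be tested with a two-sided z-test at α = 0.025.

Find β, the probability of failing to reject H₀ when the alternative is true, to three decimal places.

β ≈ 0.424

Noncentrality parameter: δ = d·√(n/2) = 0.65 × √(28/2) = 2.4321
Two-sided α = 0.025 → critical value z_{0.0125} = 2.241.
Power = Φ(δ − 2.241) + Φ(−δ − 2.241) = Φ(0.191) + Φ(-4.673) = 0.5756 + 0.0000 = 0.5756.
Type II error: β = 1 − power = 1 − 0.5756 = 0.4244.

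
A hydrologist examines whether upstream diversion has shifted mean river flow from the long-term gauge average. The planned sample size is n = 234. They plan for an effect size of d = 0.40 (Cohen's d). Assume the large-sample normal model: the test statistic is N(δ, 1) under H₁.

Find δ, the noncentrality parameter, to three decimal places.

δ = d·√n = 0.40 × √234 = 6.1188

δ ≈ 6.119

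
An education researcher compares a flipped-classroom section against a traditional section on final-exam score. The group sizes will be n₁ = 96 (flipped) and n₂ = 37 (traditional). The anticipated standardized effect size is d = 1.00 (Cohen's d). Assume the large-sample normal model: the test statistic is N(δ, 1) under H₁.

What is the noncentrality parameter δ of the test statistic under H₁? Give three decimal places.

δ ≈ 5.168

δ = d / √(1/n₁ + 1/n₂) = 1.00 / √(1/96 + 1/37) = 5.1679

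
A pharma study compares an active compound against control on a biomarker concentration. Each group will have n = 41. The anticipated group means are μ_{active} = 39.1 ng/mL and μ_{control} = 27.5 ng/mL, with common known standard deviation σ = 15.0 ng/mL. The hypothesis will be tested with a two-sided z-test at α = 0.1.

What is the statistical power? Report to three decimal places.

Standardized effect: d = |μ_{active} − μ_{control}| / σ = |39.1 − 27.5| / 15.0 = 0.7733
Noncentrality parameter: δ = d·√(n/2) = 0.7733 × √(41/2) = 3.5014
Critical value for a two-sided test at α = 0.1: z_{α/2} = 1.645.
Power = Φ(δ − 1.645) + Φ(−δ − 1.645) = Φ(1.857) + Φ(-5.146) = 0.9683 + 0.0000 = 0.9683.

Power ≈ 0.968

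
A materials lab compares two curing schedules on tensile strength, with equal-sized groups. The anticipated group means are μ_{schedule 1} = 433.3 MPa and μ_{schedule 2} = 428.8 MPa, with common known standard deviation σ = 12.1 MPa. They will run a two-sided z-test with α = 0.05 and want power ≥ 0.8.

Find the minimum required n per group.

Standardized effect: d = |μ_{schedule 1} − μ_{schedule 2}| / σ = |433.3 − 428.8| / 12.1 = 0.3719
For power 0.8 need Φ(δ − z_{0.025}) = 0.8, so δ = z_{0.025} + z_{0.20} = 1.960 + 0.842 = 2.802.
(The Φ(−δ − z_{α/2}) term is vanishingly small for δ > 0 and is dropped in the standard sample-size formula.)
δ = d·√(n/2) ⇒ n = 2(δ/d)² = 2 × (2.802 / 0.3719)² = 113.50.
Rounding up, n = 114 per group.

n = 114 per group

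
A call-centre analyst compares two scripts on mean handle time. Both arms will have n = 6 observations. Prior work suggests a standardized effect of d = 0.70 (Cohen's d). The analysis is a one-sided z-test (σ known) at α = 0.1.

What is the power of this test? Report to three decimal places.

Noncentrality parameter: δ = d·√(n/2) = 0.70 × √(6/2) = 1.2124
Critical value for a one-sided test at α = 0.1: z_α = 1.282.
Power = Φ(δ − 1.282) = Φ(-0.069) = 0.4724.

Power ≈ 0.472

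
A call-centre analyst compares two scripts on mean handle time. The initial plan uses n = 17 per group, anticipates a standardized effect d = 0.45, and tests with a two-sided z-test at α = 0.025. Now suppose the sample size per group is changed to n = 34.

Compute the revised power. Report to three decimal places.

Power ≈ 0.350

With n = 34 per group: δ = d·√(n/2) = 0.45 × √(34/2) = 1.8554. Critical value z_{0.0125} = 2.241.
Revised power = Φ(δ − 2.241) + Φ(−δ − 2.241) = Φ(-0.386) + Φ(-4.097) = 0.3497 + 0.0000 = 0.3498.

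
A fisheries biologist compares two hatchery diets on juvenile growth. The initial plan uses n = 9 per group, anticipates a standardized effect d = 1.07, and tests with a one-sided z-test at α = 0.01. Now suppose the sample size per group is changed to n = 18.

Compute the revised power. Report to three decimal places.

With n = 18 per group: δ = d·√(n/2) = 1.07 × √(18/2) = 3.2100. Critical value z_{0.01} = 2.326.
Revised power = P(Z > 2.326 − δ) = Φ(0.884) = 0.8116.

Power ≈ 0.812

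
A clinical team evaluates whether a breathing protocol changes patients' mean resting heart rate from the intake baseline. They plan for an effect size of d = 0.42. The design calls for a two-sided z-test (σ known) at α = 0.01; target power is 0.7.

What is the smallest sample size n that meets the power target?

n = 55

Set Φ(δ − 2.576) = 0.7; then δ − 2.576 = Φ⁻¹(0.7) = 0.524, giving δ = 3.100.
(The Φ(−δ − z_{α/2}) term is vanishingly small for δ > 0 and is dropped in the standard sample-size formula.)
δ = d·√n ⇒ n = (δ/d)² = (3.100 / 0.42)² = 54.49.
Rounding up, n = 55.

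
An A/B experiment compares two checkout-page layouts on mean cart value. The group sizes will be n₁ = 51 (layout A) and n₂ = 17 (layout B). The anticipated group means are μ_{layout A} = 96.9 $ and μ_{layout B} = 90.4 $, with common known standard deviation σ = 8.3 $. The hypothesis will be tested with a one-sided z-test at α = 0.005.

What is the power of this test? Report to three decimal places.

Power ≈ 0.587

Standardized effect: d = |μ_{layout A} − μ_{layout B}| / σ = |96.9 − 90.4| / 8.3 = 0.7831
Noncentrality parameter: δ = d / √(1/n₁ + 1/n₂) = 0.7831 / √(1/51 + 1/17) = 2.7963
One-sided α = 0.005 → critical value z_{0.005} = 2.576.
Power = P(Z > 2.576 − δ) = Φ(0.221) = 0.5873.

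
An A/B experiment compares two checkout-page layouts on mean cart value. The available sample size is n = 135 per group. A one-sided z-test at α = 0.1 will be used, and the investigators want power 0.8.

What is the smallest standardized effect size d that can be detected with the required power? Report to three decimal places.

d ≈ 0.258

Need Φ(δ − 1.282) = 0.8, so δ = 1.282 + 0.842 = 2.123.
δ = d·√(n/2) ⇒ d = δ/√(n/2) = 2.123/√(135/2) = 0.2584.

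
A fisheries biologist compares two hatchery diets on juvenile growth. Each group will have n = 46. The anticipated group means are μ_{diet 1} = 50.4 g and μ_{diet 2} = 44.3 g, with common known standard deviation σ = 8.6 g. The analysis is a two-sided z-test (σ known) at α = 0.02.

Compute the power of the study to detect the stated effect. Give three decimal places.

Standardized effect: d = |μ_{diet 1} − μ_{diet 2}| / σ = |50.4 − 44.3| / 8.6 = 0.7093
Noncentrality parameter: δ = d·√(n/2) = 0.7093 × √(46/2) = 3.4017
Critical value for a two-sided test at α = 0.02: z_{α/2} = 2.326.
Power = Φ(δ − 2.326) + Φ(−δ − 2.326) = Φ(1.075) + Φ(-5.728) = 0.8589 + 0.0000 = 0.8589.

Power ≈ 0.859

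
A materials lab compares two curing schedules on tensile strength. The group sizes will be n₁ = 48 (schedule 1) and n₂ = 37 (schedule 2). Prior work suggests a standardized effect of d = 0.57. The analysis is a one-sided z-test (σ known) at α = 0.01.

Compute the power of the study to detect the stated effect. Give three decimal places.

Noncentrality parameter: δ = d / √(1/n₁ + 1/n₂) = 0.57 / √(1/48 + 1/37) = 2.6055
Critical value for a one-sided test at α = 0.01: z_α = 2.326.
Power = Φ(δ − 2.326) = Φ(0.279) = 0.6099.

Power ≈ 0.610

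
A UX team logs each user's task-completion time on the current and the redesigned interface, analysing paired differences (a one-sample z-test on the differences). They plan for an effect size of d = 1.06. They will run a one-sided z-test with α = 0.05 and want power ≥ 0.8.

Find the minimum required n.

Set Φ(δ − 1.645) = 0.8; then δ − 1.645 = Φ⁻¹(0.8) = 0.842, giving δ = 2.486.
δ = d·√n ⇒ n = (δ/d)² = (2.486 / 1.06)² = 5.50.
Round up to the next whole unit.

n = 6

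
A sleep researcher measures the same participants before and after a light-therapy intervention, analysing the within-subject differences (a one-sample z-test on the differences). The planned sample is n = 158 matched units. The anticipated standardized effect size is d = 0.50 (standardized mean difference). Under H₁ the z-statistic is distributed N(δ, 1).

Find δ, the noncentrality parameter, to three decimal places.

The noncentrality parameter scales effect size by the design's sample-size factor: δ = d·√n = 0.50 × √158 = 6.2849

δ ≈ 6.285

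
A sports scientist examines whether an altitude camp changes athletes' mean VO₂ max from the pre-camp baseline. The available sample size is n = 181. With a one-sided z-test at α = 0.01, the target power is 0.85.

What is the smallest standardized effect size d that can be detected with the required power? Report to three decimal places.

d ≈ 0.250

Required noncentrality: δ = z_{0.01} + z_{0.15} = 2.326 + 1.036 = 3.363.
δ = d·√n ⇒ d = δ/√n = 3.363/√181 = 0.2500.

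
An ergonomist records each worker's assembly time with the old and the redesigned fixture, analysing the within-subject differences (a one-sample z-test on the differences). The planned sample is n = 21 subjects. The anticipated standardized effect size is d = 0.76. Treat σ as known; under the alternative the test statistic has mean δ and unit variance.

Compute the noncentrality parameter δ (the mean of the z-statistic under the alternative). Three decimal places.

δ ≈ 3.483

The noncentrality parameter scales effect size by the design's sample-size factor: δ = d·√n = 0.76 × √21 = 3.4828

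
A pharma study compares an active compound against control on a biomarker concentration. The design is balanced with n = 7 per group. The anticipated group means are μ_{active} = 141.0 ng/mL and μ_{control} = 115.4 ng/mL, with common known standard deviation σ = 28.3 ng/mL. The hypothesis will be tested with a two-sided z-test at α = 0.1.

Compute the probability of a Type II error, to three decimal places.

Standardized effect: d = |μ_{active} − μ_{control}| / σ = |141.0 − 115.4| / 28.3 = 0.9046
Noncentrality parameter: δ = d·√(n/2) = 0.9046 × √(7/2) = 1.6923
Two-sided α = 0.1 → critical value z_{0.05} = 1.645.
Power = Φ(δ − 1.645) + Φ(−δ − 1.645) = Φ(0.047) + Φ(-3.337) = 0.5189 + 0.0004 = 0.5194.
Type II error: β = 1 − power = 1 − 0.5194 = 0.4806.

β ≈ 0.481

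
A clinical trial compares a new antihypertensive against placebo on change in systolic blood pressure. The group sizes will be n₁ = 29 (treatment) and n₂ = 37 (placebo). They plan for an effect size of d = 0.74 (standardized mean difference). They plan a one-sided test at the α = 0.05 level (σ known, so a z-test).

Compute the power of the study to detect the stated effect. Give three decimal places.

Power ≈ 0.910

Noncentrality parameter: δ = d / √(1/n₁ + 1/n₂) = 0.74 / √(1/29 + 1/37) = 2.9837
Critical value for a one-sided test at α = 0.05: z_α = 1.645.
Power = Φ(δ − 1.645) = Φ(1.339) = 0.9097.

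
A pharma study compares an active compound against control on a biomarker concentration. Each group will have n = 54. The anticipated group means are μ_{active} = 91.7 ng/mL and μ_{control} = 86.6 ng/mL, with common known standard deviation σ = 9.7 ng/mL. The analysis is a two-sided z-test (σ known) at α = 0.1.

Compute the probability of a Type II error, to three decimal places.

β ≈ 0.138

Standardized effect: d = |μ_{active} − μ_{control}| / σ = |91.7 − 86.6| / 9.7 = 0.5258
Noncentrality parameter: δ = d·√(n/2) = 0.5258 × √(54/2) = 2.7320
Critical value for a two-sided test at α = 0.1: z_{α/2} = 1.645.
Power = Φ(δ − 1.645) + Φ(−δ − 1.645) = Φ(1.087) + Φ(-4.377) = 0.8615 + 0.0000 = 0.8615.
Type II error: β = 1 − power = 1 − 0.8615 = 0.1385.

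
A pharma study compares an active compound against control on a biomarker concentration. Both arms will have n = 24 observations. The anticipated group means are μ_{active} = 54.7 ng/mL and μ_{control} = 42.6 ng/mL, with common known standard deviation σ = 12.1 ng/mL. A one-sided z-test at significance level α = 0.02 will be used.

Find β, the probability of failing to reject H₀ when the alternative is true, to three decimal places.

Standardized effect: d = |μ_{active} − μ_{control}| / σ = |54.7 − 42.6| / 12.1 = 1.0000
Noncentrality parameter: δ = d·√(n/2) = 1.0000 × √(24/2) = 3.4641
Critical value for a one-sided test at α = 0.02: z_α = 2.054.
Power = P(Z > 2.054 − δ) = Φ(1.410) = 0.9208.
Type II error: β = 1 − power = 1 − 0.9208 = 0.0792.

β ≈ 0.079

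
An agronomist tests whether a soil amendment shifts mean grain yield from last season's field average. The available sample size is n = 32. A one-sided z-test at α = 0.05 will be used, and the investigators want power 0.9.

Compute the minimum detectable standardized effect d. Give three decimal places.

Need Φ(δ − 1.645) = 0.9, so δ = 1.645 + 1.282 = 2.926.
δ = d·√n ⇒ d = δ/√n = 2.926/√32 = 0.5173.

d ≈ 0.517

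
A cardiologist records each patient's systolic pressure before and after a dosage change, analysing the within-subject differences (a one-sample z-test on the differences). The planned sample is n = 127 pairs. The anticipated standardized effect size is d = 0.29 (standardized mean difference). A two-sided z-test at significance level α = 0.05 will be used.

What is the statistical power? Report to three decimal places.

Power ≈ 0.905

Noncentrality parameter: δ = d·√n = 0.29 × √127 = 3.2681
Two-sided α = 0.05 → critical value z_{0.025} = 1.960.
Power = Φ(δ − 1.960) + Φ(−δ − 1.960) = Φ(1.308) + Φ(-5.228) = 0.9046 + 0.0000 = 0.9046.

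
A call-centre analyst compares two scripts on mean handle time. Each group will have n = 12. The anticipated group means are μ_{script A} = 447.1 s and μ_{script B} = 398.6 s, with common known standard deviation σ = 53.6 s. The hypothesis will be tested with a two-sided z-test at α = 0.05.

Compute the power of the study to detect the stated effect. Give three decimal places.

Standardized effect: d = |μ_{script A} − μ_{script B}| / σ = |447.1 − 398.6| / 53.6 = 0.9049
Noncentrality parameter: δ = d·√(n/2) = 0.9049 × √(12/2) = 2.2164
Critical value for a two-sided test at α = 0.05: z_{α/2} = 1.960.
Power = Φ(δ − 1.960) + Φ(−δ − 1.960) = Φ(0.256) + Φ(-4.176) = 0.6012 + 0.0000 = 0.6012.

Power ≈ 0.601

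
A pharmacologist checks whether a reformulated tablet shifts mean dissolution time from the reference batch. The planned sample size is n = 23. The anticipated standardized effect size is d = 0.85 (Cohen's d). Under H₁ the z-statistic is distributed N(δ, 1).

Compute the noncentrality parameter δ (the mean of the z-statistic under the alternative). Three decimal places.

The noncentrality parameter scales effect size by the design's sample-size factor: δ = d·√n = 0.85 × √23 = 4.0765

δ ≈ 4.076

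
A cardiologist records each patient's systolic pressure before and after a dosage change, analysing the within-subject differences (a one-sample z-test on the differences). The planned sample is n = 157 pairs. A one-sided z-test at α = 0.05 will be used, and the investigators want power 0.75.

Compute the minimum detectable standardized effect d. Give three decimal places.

Required noncentrality: δ = z_{0.05} + z_{0.25} = 1.645 + 0.674 = 2.319.
δ = d·√n ⇒ d = δ/√n = 2.319/√157 = 0.1851.

d ≈ 0.185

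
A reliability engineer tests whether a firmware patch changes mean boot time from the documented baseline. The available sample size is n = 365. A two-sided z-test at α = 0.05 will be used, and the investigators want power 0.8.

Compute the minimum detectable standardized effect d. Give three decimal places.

Required noncentrality: δ = z_{0.025} + z_{0.20} = 1.960 + 0.842 = 2.802.
(The second rejection-region term Φ(−δ − z_{α/2}) is negligible and dropped.)
δ = d·√n ⇒ d = δ/√n = 2.802/√365 = 0.1466.

d ≈ 0.147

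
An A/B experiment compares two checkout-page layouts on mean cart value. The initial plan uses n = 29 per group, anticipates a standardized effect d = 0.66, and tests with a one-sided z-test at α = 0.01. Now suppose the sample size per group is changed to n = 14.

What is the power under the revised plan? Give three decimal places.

Power ≈ 0.281

With n = 14 per group: δ = d·√(n/2) = 0.66 × √(14/2) = 1.7462. Critical value z_{0.01} = 2.326.
Revised power = P(Z > 2.326 − δ) = Φ(-0.580) = 0.2809.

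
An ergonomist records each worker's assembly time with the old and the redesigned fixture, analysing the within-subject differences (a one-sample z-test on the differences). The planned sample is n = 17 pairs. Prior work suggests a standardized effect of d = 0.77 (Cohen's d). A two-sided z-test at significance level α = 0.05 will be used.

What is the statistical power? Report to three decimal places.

Noncentrality parameter: δ = d·√n = 0.77 × √17 = 3.1748
Critical value for a two-sided test at α = 0.05: z_{α/2} = 1.960.
Power = Φ(δ − 1.960) + Φ(−δ − 1.960) = Φ(1.215) + Φ(-5.135) = 0.8878 + 0.0000 = 0.8878.

Power ≈ 0.888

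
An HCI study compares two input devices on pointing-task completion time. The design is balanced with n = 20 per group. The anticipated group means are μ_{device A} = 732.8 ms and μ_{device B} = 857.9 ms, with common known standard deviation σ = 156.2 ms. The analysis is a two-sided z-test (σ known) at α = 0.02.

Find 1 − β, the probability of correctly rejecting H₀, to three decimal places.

Standardized effect: d = |μ_{device A} − μ_{device B}| / σ = |732.8 − 857.9| / 156.2 = 0.8009
Noncentrality parameter: δ = d·√(n/2) = 0.8009 × √(20/2) = 2.5327
Two-sided α = 0.02 → critical value z_{0.01} = 2.326.
Power = Φ(δ − 2.326) + Φ(−δ − 2.326) = Φ(0.206) + Φ(-4.859) = 0.5817 + 0.0000 = 0.5817.

Power ≈ 0.582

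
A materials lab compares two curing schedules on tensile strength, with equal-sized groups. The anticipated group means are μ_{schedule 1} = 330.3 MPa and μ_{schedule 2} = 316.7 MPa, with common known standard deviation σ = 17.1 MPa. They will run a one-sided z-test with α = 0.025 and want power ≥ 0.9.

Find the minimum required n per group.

Standardized effect: d = |μ_{schedule 1} − μ_{schedule 2}| / σ = |330.3 − 316.7| / 17.1 = 0.7953
For power 0.9 need Φ(δ − z_{0.025}) = 0.9, so δ = z_{0.025} + z_{0.10} = 1.960 + 1.282 = 3.242.
δ = d·√(n/2) ⇒ n = 2(δ/d)² = 2 × (3.242 / 0.7953)² = 33.22.
Rounding up, n = 34 per group.

n = 34 per group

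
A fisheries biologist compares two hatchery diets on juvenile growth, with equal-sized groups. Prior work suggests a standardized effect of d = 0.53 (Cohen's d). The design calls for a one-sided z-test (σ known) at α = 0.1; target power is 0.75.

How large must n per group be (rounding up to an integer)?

n = 28 per group

Set Φ(δ − 1.282) = 0.75; then δ − 1.282 = Φ⁻¹(0.75) = 0.674, giving δ = 1.956.
δ = d·√(n/2) ⇒ n = 2(δ/d)² = 2 × (1.956 / 0.53)² = 27.24.
Rounding up, n = 28 per group.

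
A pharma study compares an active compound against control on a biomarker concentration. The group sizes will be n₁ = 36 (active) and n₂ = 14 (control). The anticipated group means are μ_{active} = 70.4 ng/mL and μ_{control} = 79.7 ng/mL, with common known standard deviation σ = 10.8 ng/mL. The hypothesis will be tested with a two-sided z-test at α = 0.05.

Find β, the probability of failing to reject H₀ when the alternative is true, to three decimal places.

β ≈ 0.219

Standardized effect: d = |μ_{active} − μ_{control}| / σ = |70.4 − 79.7| / 10.8 = 0.8611
Noncentrality parameter: δ = d / √(1/n₁ + 1/n₂) = 0.8611 / √(1/36 + 1/14) = 2.7339
Critical value for a two-sided test at α = 0.05: z_{α/2} = 1.960.
Power = Φ(δ − 1.960) + Φ(−δ − 1.960) = Φ(0.774) + Φ(-4.694) = 0.7805 + 0.0000 = 0.7805.
Type II error: β = 1 − power = 1 − 0.7805 = 0.2195.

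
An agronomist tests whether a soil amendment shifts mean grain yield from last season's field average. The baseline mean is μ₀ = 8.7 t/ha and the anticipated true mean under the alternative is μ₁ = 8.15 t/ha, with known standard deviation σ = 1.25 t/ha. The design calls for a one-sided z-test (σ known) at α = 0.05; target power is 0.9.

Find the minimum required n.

Standardized effect: d = |μ₁ − μ₀| / σ = |8.15 − 8.7| / 1.25 = 0.4400
Set Φ(δ − 1.645) = 0.9; then δ − 1.645 = Φ⁻¹(0.9) = 1.282, giving δ = 2.926.
δ = d·√n ⇒ n = (δ/d)² = (2.926 / 0.4400)² = 44.23.
Round up to the next whole unit.

n = 45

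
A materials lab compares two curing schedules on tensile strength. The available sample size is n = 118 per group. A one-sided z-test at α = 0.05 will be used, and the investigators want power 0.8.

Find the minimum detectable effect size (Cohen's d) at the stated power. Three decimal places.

Required noncentrality: δ = z_{0.05} + z_{0.20} = 1.645 + 0.842 = 2.486.
δ = d·√(n/2) ⇒ d = δ/√(n/2) = 2.486/√(118/2) = 0.3237.

d ≈ 0.324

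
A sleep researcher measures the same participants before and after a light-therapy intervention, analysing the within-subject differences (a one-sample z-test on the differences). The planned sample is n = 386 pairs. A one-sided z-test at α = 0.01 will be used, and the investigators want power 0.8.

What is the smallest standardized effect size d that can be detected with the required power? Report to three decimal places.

Required noncentrality: δ = z_{0.01} + z_{0.20} = 2.326 + 0.842 = 3.168.
δ = d·√n ⇒ d = δ/√n = 3.168/√386 = 0.1612.

d ≈ 0.161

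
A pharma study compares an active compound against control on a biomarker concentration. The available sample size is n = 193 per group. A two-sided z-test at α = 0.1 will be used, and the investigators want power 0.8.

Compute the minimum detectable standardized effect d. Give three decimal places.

Need Φ(δ − 1.645) = 0.8, so δ = 1.645 + 0.842 = 2.486.
(The second rejection-region term Φ(−δ − z_{α/2}) is negligible and dropped.)
δ = d·√(n/2) ⇒ d = δ/√(n/2) = 2.486/√(193/2) = 0.2531.

d ≈ 0.253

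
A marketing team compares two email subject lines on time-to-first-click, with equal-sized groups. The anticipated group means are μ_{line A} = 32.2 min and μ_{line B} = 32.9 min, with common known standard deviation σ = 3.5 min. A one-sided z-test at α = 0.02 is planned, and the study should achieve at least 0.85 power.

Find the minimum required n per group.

n = 478 per group

Standardized effect: d = |μ_{line A} − μ_{line B}| / σ = |32.2 − 32.9| / 3.5 = 0.2000
Set Φ(δ − 2.054) = 0.85; then δ − 2.054 = Φ⁻¹(0.85) = 1.036, giving δ = 3.090.
δ = d·√(n/2) ⇒ n = 2(δ/d)² = 2 × (3.090 / 0.2000)² = 477.46.
Rounding up, n = 478 per group.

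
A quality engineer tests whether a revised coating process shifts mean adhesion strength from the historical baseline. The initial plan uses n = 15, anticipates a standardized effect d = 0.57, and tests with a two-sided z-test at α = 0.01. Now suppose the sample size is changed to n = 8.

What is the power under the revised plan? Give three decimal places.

Power ≈ 0.168

With n = 8: δ = d·√n = 0.57 × √8 = 1.6122. Critical value z_{0.005} = 2.576.
Revised power = Φ(δ − 2.576) + Φ(−δ − 2.576) = Φ(-0.964) + Φ(-4.188) = 0.1676 + 0.0000 = 0.1676.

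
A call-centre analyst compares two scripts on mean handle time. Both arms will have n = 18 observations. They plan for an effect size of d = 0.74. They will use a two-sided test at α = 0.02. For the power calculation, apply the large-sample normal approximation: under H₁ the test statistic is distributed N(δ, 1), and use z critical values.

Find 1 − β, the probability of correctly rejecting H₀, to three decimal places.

Power ≈ 0.458

Noncentrality parameter: δ = d·√(n/2) = 0.74 × √(18/2) = 2.2200
Critical value for a two-sided test at α = 0.02: z_{α/2} = 2.326.
Power = Φ(δ − 2.326) + Φ(−δ − 2.326) = Φ(-0.106) + Φ(-4.546) = 0.4577 + 0.0000 = 0.4577.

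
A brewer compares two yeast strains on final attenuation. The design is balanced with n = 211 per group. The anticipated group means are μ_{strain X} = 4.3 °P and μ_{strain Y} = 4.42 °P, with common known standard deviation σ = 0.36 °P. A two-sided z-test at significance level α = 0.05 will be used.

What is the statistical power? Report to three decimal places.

Standardized effect: d = |μ_{strain X} − μ_{strain Y}| / σ = |4.3 − 4.42| / 0.36 = 0.3333
Noncentrality parameter: δ = d·√(n/2) = 0.3333 × √(211/2) = 3.4238
Two-sided α = 0.05 → critical value z_{0.025} = 1.960.
Power = Φ(δ − 1.960) + Φ(−δ − 1.960) = Φ(1.464) + Φ(-5.384) = 0.9284 + 0.0000 = 0.9284.

Power ≈ 0.928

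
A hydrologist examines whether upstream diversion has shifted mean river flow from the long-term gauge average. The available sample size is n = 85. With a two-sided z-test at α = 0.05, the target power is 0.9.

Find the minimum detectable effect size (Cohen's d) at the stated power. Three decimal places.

Required noncentrality: δ = z_{0.025} + z_{0.10} = 1.960 + 1.282 = 3.242.
(Lower-tail contribution to power is negligible for δ > 0.)
δ = d·√n ⇒ d = δ/√n = 3.242/√85 = 0.3516.

d ≈ 0.352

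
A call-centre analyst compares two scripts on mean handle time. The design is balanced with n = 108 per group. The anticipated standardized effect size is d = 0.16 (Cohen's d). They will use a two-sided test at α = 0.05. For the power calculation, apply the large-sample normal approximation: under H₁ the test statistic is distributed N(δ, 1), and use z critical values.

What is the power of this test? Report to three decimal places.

Noncentrality parameter: λ = d·√(n/2) = 0.16 × √(108/2) = 1.1758
Two-sided α = 0.05 → critical value z_{0.025} = 1.960.
Power = Φ(λ − 1.960) + Φ(−λ − 1.960) = Φ(-0.784) + Φ(-3.136) = 0.2165 + 0.0009 = 0.2173.

Power ≈ 0.217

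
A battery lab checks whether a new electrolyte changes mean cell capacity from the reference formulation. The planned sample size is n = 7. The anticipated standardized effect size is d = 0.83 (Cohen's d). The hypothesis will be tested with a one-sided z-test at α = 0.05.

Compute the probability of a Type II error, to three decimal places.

β ≈ 0.291

Noncentrality parameter: δ = d·√n = 0.83 × √7 = 2.1960
Critical value for a one-sided test at α = 0.05: z_α = 1.645.
Power = Φ(δ − 1.645) = Φ(0.551) = 0.7092.
Type II error: β = 1 − power = 1 − 0.7092 = 0.2908.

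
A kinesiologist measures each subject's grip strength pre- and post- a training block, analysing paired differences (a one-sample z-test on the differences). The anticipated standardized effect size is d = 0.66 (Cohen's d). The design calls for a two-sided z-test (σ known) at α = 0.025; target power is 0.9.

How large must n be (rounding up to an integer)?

n = 29

Set Φ(δ − 2.241) = 0.9; then δ − 2.241 = Φ⁻¹(0.9) = 1.282, giving δ = 3.523.
(The Φ(−δ − z_{α/2}) term is vanishingly small for δ > 0 and is dropped in the standard sample-size formula.)
δ = d·√n ⇒ n = (δ/d)² = (3.523 / 0.66)² = 28.49.
Round up to the next whole unit.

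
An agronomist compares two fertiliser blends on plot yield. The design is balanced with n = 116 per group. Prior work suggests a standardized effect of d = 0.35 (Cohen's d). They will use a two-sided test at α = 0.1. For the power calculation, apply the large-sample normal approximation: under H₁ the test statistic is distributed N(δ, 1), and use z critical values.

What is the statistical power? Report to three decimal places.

Noncentrality parameter: δ = d·√(n/2) = 0.35 × √(116/2) = 2.6655
Critical value for a two-sided test at α = 0.1: z_{α/2} = 1.645.
Power = Φ(δ − 1.645) + Φ(−δ − 1.645) = Φ(1.021) + Φ(-4.310) = 0.8463 + 0.0000 = 0.8463.

Power ≈ 0.846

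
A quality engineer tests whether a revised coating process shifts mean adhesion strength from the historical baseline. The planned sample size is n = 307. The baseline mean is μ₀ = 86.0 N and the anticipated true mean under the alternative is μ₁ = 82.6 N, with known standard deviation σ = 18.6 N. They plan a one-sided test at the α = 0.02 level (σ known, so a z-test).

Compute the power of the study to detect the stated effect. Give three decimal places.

Standardized effect: d = |μ₁ − μ₀| / σ = |82.6 − 86.0| / 18.6 = 0.1828
Noncentrality parameter: δ = d·√n = 0.1828 × √307 = 3.2028
Critical value for a one-sided test at α = 0.02: z_α = 2.054.
Power = P(Z > 2.054 − δ) = Φ(1.149) = 0.8747.

Power ≈ 0.875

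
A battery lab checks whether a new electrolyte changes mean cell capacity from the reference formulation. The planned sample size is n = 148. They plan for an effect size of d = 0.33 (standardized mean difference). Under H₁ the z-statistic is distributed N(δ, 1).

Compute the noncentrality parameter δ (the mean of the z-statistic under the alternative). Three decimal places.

δ ≈ 4.015

The noncentrality parameter scales effect size by the design's sample-size factor: δ = d·√n = 0.33 × √148 = 4.0146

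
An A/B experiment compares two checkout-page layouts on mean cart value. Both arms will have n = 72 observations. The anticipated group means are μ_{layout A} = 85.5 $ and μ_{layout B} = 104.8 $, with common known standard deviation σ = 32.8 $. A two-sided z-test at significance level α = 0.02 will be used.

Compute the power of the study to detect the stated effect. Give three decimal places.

Power ≈ 0.886

Standardized effect: d = |μ_{layout A} − μ_{layout B}| / σ = |85.5 − 104.8| / 32.8 = 0.5884
Noncentrality parameter: δ = d·√(n/2) = 0.5884 × √(72/2) = 3.5305
Critical value for a two-sided test at α = 0.02: z_{α/2} = 2.326.
Power = Φ(δ − 2.326) + Φ(−δ − 2.326) = Φ(1.204) + Φ(-5.857) = 0.8857 + 0.0000 = 0.8857.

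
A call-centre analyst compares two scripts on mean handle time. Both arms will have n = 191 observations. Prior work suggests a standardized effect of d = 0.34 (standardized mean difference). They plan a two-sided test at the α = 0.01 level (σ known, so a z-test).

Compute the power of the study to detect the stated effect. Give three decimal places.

Power ≈ 0.772

Noncentrality parameter: δ = d·√(n/2) = 0.34 × √(191/2) = 3.3226
Two-sided α = 0.01 → critical value z_{0.005} = 2.576.
Power = Φ(δ − 2.576) + Φ(−δ − 2.576) = Φ(0.747) + Φ(-5.898) = 0.7724 + 0.0000 = 0.7724.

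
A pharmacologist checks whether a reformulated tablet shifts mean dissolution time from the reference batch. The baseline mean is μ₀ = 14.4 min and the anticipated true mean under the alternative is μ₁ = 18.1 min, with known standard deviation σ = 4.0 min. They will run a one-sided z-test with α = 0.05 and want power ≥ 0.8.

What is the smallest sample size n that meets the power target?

n = 8

Standardized effect: d = |μ₁ − μ₀| / σ = |18.1 − 14.4| / 4.0 = 0.9250
Set Φ(δ − 1.645) = 0.8; then δ − 1.645 = Φ⁻¹(0.8) = 0.842, giving δ = 2.486.
δ = d·√n ⇒ n = (δ/d)² = (2.486 / 0.9250)² = 7.23.
Round up to the next whole unit.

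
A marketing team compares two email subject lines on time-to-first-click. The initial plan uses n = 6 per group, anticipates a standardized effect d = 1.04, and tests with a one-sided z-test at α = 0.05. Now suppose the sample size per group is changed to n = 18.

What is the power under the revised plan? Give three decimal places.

With n = 18 per group: δ = d·√(n/2) = 1.04 × √(18/2) = 3.1200. Critical value z_{0.05} = 1.645.
Revised power = P(Z > 1.645 − δ) = Φ(1.475) = 0.9299.

Power ≈ 0.930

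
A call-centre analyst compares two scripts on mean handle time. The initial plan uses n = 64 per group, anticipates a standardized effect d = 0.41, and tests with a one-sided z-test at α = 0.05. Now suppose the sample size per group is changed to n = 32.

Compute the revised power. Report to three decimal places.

With n = 32 per group: δ = d·√(n/2) = 0.41 × √(32/2) = 1.6400. Critical value z_{0.05} = 1.645.
Revised power = P(Z > 1.645 − δ) = Φ(-0.005) = 0.4981.

Power ≈ 0.498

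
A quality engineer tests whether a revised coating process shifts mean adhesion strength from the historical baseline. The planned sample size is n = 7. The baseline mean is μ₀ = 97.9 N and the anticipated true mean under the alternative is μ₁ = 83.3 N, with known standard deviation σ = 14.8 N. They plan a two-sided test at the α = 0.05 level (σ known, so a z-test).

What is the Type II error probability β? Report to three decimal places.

Standardized effect: d = |μ₁ − μ₀| / σ = |83.3 − 97.9| / 14.8 = 0.9865
Noncentrality parameter: δ = d·√n = 0.9865 × √7 = 2.6100
Critical value for a two-sided test at α = 0.05: z_{α/2} = 1.960.
Power = Φ(δ − 1.960) + Φ(−δ − 1.960) = Φ(0.650) + Φ(-4.570) = 0.7422 + 0.0000 = 0.7422.
Type II error: β = 1 − power = 1 − 0.7422 = 0.2578.

β ≈ 0.258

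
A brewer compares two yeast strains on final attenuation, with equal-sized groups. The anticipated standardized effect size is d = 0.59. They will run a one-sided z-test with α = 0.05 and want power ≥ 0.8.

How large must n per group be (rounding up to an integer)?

For power 0.8 need Φ(δ − z_{0.05}) = 0.8, so δ = z_{0.05} + z_{0.20} = 1.645 + 0.842 = 2.486.
δ = d·√(n/2) ⇒ n = 2(δ/d)² = 2 × (2.486 / 0.59)² = 35.52.
Rounding up, n = 36 per group.

n = 36 per group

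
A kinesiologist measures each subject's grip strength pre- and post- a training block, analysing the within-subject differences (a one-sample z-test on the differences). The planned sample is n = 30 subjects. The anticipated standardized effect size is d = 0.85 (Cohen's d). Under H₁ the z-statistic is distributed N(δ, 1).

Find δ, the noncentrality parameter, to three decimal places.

δ ≈ 4.656

δ = d·√n = 0.85 × √30 = 4.6556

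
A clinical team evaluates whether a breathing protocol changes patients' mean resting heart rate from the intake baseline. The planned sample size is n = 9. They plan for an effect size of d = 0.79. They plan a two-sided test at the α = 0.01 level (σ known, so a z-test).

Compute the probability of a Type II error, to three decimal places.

Noncentrality parameter: δ = d·√n = 0.79 × √9 = 2.3700
Critical value for a two-sided test at α = 0.01: z_{α/2} = 2.576.
Power = Φ(δ − 2.576) + Φ(−δ − 2.576) = Φ(-0.206) + Φ(-4.946) = 0.4185 + 0.0000 = 0.4185.
Type II error: β = 1 − power = 1 − 0.4185 = 0.5815.

β ≈ 0.582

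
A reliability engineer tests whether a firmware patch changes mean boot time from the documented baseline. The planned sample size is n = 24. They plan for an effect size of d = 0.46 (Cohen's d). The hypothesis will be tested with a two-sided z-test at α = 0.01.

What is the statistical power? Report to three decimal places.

Noncentrality parameter: δ = d·√n = 0.46 × √24 = 2.2535
Two-sided α = 0.01 → critical value z_{0.005} = 2.576.
Power = Φ(δ − 2.576) + Φ(−δ − 2.576) = Φ(-0.322) + Φ(-4.829) = 0.3736 + 0.0000 = 0.3736.

Power ≈ 0.374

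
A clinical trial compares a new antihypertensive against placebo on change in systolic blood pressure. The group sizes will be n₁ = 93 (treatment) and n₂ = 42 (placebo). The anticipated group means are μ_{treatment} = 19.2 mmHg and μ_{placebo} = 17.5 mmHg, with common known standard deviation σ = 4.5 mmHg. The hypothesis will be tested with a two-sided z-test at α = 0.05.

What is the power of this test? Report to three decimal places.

Standardized effect: d = |μ_{treatment} − μ_{placebo}| / σ = |19.2 − 17.5| / 4.5 = 0.3778
Noncentrality parameter: δ = d / √(1/n₁ + 1/n₂) = 0.3778 / √(1/93 + 1/42) = 2.0321
Critical value for a two-sided test at α = 0.05: z_{α/2} = 1.960.
Power = Φ(δ − 1.960) + Φ(−δ − 1.960) = Φ(0.072) + Φ(-3.992) = 0.5287 + 0.0000 = 0.5288.

Power ≈ 0.529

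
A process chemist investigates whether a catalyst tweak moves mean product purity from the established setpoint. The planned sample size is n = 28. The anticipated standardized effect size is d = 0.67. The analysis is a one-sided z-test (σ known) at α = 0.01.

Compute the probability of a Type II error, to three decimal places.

Noncentrality parameter: δ = d·√n = 0.67 × √28 = 3.5453
Critical value for a one-sided test at α = 0.01: z_α = 2.326.
Power = P(Z > 2.326 − δ) = Φ(1.219) = 0.8886.
Type II error: β = 1 − power = 1 − 0.8886 = 0.1114.

β ≈ 0.111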